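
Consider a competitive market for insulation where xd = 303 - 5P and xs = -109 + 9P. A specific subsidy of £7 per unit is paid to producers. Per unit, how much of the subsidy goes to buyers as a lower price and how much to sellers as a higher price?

Buyers gain £4.5 per unit; sellers gain £2.5 per unit

Pre-subsidy: 303 - 5P = -109 + 9P gives P* = 206/7, x* = 1091/7.
With the subsidy, sellers receive Ps = Pb + 7 for each unit, where Pb is the price buyers pay.
Supply in terms of Pb becomes xs = -109 + 9(Pb + 7) = -46 + 9Pb. Setting this equal to demand: 303 - 5Pb = -46 + 9Pb, so Pb = 349/14.
Sellers receive Ps = 349/14 + 7 = 447/14; x' = 303 − 5·(349/14) = 2497/14.
Buyers' price falls by P* − Pb = 206/7 − 349/14 = 4.5; sellers' price rises by Ps − P* = 447/14 − 206/7 = 2.5.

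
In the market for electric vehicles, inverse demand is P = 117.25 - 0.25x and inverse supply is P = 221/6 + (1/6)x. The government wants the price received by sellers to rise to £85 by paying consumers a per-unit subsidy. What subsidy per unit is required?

At a seller price of 85, quantity supplied is -221 + 6·85 = 289.
Buyers absorb 289 only when they pay Pb = 117.25 − 0.25·289 = 45.
s = Ps − Pb = 85 − 45 = 40.

Required subsidy s = £40 per unit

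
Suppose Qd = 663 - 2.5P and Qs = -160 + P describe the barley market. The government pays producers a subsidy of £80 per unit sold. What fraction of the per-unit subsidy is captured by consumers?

Pre-subsidy: 663 - 2.5P = -160 + P gives P* = 1646/7, Q* = 526/7.
With the subsidy, sellers receive Ps = Pb + 80 for each unit, where Pb is the price buyers pay.
Supply in terms of Pb becomes Qs = -160 + 1(Pb + 80) = -80 + Pb. Setting this equal to demand: 663 - 2.5Pb = -80 + Pb, so Pb = 1486/7.
Sellers receive Ps = 1486/7 + 80 = 2046/7; Q' = 663 − 2.5·(1486/7) = 926/7.
Buyers' price falls by P* − Pb = 1646/7 − 1486/7 = 160/7; sellers' price rises by Ps − P* = 2046/7 − 1646/7 = 400/7.
So consumers capture (160/7)/80 = 2/7 of each unit of subsidy.

Consumer share = 2/7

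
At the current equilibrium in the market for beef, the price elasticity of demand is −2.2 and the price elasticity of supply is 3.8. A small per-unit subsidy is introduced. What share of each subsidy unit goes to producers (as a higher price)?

For a small subsidy around the equilibrium, the benefit split depends on the relative slopes, which at a point are proportional to the elasticities.
Buyer share = εs/(εs + |εd|) = 3.8/(3.8 + 2.2) = 19/30; seller share = |εd|/(εs + |εd|) = 11/30.
So producers capture 11/30 of the subsidy.

Producer share = 11/30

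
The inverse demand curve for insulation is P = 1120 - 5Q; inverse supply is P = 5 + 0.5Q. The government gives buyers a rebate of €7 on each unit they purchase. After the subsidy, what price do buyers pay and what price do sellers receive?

Buyers pay €100; sellers receive €107

Pre-subsidy: 1120 - 5Q = 5 + 0.5Q gives Q* = 2230/11 and P* = 1170/11.
With the rebate, buyers effectively pay Pb = Ps − 7, where Ps is the price sellers receive.
On the curves, Pb = 1120 - 5Q and Ps = 5 + 0.5Q; the wedge Ps − Pb = 7 gives 5 + 0.5Q − (1120 - 5Q) = 7, so Q' = 204.
Then Pb = 1120 − 5·204 = 100 and Ps = 5 + 0.5·204 = 107.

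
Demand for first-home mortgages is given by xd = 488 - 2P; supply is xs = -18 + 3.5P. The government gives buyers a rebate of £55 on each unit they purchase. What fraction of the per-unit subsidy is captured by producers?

Pre-subsidy: 488 - 2P = -18 + 3.5P gives P* = 92, x* = 304.
With the rebate, buyers effectively pay Pb = Ps − 55, where Ps is the price sellers receive.
Demand in terms of Ps becomes xd = 488 − 2(Ps − 55) = 598 - 2Ps. Setting this equal to supply: 598 - 2Ps = -18 + 3.5Ps, so Ps = 112.
Buyers pay Pb = 112 − 55 = 57; x' = -18 + 3.5·112 = 374.
Buyers' price falls by P* − Pb = 92 − 57 = 35; sellers' price rises by Ps − P* = 112 − 92 = 20.
So producers capture 20/55 = 4/11 of each unit of subsidy.

Producer share = 4/11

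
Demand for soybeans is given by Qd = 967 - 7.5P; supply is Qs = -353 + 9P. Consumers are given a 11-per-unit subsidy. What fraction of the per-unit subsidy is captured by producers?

Pre-subsidy: 967 - 7.5P = -353 + 9P gives P* = 80, Q* = 367.
With the rebate, buyers effectively pay Pb = Ps − 11, where Ps is the price sellers receive.
Demand in terms of Ps becomes Qd = 967 − 7.5(Ps − 11) = 1049.5 - 7.5Ps. Setting this equal to supply: 1049.5 - 7.5Ps = -353 + 9Ps, so Ps = 85.
Buyers pay Pb = 85 − 11 = 74; Q' = -353 + 9·85 = 412.
Buyers' price falls by P* − Pb = 80 − 74 = 6; sellers' price rises by Ps − P* = 85 − 80 = 5.
So producers capture 5/11 = 5/11 of each unit of subsidy.

Producer share = 5/11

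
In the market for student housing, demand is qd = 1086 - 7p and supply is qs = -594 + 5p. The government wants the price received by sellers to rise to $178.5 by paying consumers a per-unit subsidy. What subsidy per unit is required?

At a seller price of 178.5, quantity supplied is -594 + 5·178.5 = 298.5.
Buyers absorb 298.5 only when they pay pb with 1086 − 7·pb = 298.5, i.e. pb = 112.5.
s = ps − pb = 178.5 − 112.5 = 66.

Required subsidy s = $66 per unit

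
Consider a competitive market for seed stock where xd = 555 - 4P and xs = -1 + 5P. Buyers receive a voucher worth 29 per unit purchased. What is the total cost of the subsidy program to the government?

Pre-subsidy: 555 - 4P = -1 + 5P gives P* = 556/9, x* = 2771/9.
With the rebate, buyers effectively pay Pb = Ps − 29, where Ps is the price sellers receive.
Demand in terms of Ps becomes xd = 555 − 4(Ps − 29) = 671 - 4Ps. Setting this equal to supply: 671 - 4Ps = -1 + 5Ps, so Ps = 224/3.
Buyers pay Pb = 224/3 − 29 = 137/3; x' = -1 + 5·(224/3) = 1117/3.
Government outlay = subsidy × quantity = 29 × 1117/3 = 32393/3.

Government cost = 32393/3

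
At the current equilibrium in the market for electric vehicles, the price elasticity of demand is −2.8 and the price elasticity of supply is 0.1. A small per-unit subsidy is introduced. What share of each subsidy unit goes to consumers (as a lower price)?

For a small subsidy around the equilibrium, the benefit split depends on the relative slopes, which at a point are proportional to the elasticities.
Buyer share = εs/(εs + |εd|) = 0.1/(0.1 + 2.8) = 1/29; seller share = |εd|/(εs + |εd|) = 28/29.

Consumer share = 1/29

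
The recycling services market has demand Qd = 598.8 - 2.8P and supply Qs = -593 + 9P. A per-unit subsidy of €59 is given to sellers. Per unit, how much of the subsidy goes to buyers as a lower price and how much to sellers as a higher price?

Buyers gain €45 per unit; sellers gain €14 per unit

Pre-subsidy: 598.8 - 2.8P = -593 + 9P gives P* = 101, Q* = 316.
With the subsidy, sellers receive Ps = Pb + 59 for each unit, where Pb is the price buyers pay.
Supply in terms of Pb becomes Qs = -593 + 9(Pb + 59) = -62 + 9Pb. Setting this equal to demand: 598.8 - 2.8Pb = -62 + 9Pb, so Pb = 56.
Sellers receive Ps = 56 + 59 = 115; Q' = 598.8 − 2.8·56 = 442.
Buyers' price falls by P* − Pb = 101 − 56 = 45; sellers' price rises by Ps − P* = 115 − 101 = 14.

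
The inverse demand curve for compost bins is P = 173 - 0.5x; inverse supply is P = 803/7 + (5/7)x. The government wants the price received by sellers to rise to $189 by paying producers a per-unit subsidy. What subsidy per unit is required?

At a seller price of 189, quantity supplied is -160.6 + 1.4·189 = 104.
Buyers absorb 104 only when they pay Pb = 173 − 0.5·104 = 121.
s = Ps − Pb = 189 − 121 = 68.

Required subsidy s = $68 per unit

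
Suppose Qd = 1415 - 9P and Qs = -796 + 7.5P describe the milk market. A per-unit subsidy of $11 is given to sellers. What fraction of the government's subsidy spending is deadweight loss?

Pre-subsidy: 1415 - 9P = -796 + 7.5P gives P* = 134, Q* = 209.
With the subsidy, sellers receive Ps = Pb + 11 for each unit, where Pb is the price buyers pay.
Supply in terms of Pb becomes Qs = -796 + 7.5(Pb + 11) = -713.5 + 7.5Pb. Setting this equal to demand: 1415 - 9Pb = -713.5 + 7.5Pb, so Pb = 129.
Sellers receive Ps = 129 + 11 = 140; Q' = 1415 − 9·129 = 254.
ΔCS = ½(209 + 254)(134 − 129) = 1157.5; ΔPS = ½(209 + 254)(140 − 134) = 1389.
Government spending = 11 × 254 = 2794.
DWL = ½ × 11 × (254 − 209) = 247.5; fraction = 247.5 / 2794 = 45/508.

DWL / government spending = 45/508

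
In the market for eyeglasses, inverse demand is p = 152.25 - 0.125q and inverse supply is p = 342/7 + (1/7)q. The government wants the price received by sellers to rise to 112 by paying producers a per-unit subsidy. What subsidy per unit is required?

Required subsidy s = 15 per unit

At a seller price of 112, quantity supplied is -342 + 7·112 = 442.
Buyers absorb 442 only when they pay pb = 152.25 − 0.125·442 = 97.
s = ps − pb = 112 − 97 = 15.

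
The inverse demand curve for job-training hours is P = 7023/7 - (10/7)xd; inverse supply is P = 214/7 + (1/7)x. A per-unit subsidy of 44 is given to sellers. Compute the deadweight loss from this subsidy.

Pre-subsidy: 7023/7 - (10/7)x = 214/7 + (1/7)x gives x* = 619 and P* = 119.
With the subsidy, sellers receive Ps = Pb + 44 for each unit, where Pb is the price buyers pay.
On the curves, Pb = 7023/7 - (10/7)x and Ps = 214/7 + (1/7)x; the wedge Ps − Pb = 44 gives 214/7 + (1/7)x − (7023/7 - (10/7)x) = 44, so x' = 647.
Then Pb = 7023/7 − (10/7)·647 = 79 and Ps = 214/7 + (1/7)·647 = 123.
The subsidy expands output by 647 − 619 = 28 past the efficient level; on those units the gap between marginal cost and willingness to pay runs from 0 up to 44.
DWL = ½ × 44 × 28 = 616.

Deadweight loss = 616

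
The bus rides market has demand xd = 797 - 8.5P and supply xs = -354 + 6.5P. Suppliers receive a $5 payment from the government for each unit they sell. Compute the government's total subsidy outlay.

Government cost = 9791/12

Pre-subsidy: 797 - 8.5P = -354 + 6.5P gives P* = 1151/15, x* = 4343/30.
With the subsidy, sellers receive Ps = Pb + 5 for each unit, where Pb is the price buyers pay.
Supply in terms of Pb becomes xs = -354 + 6.5(Pb + 5) = -321.5 + 6.5Pb. Setting this equal to demand: 797 - 8.5Pb = -321.5 + 6.5Pb, so Pb = 2237/30.
Sellers receive Ps = 2237/30 + 5 = 2387/30; x' = 797 − 8.5·(2237/30) = 9791/60.
Government outlay = subsidy × quantity = 5 × 9791/60 = 9791/12.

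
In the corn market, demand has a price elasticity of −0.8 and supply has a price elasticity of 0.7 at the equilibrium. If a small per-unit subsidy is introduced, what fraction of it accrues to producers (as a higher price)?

For a small subsidy around the equilibrium, the benefit split depends on the relative slopes, which at a point are proportional to the elasticities.
Buyer share = εs/(εs + |εd|) = 0.7/(0.7 + 0.8) = 7/15; seller share = |εd|/(εs + |εd|) = 8/15.
So producers capture 8/15 of the subsidy.

Producer share = 8/15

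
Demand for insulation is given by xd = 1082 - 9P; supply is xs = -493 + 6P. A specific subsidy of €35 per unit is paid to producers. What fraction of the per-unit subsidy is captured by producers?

Producer share = 0.6

Pre-subsidy: 1082 - 9P = -493 + 6P gives P* = 105, x* = 137.
With the subsidy, sellers receive Ps = Pb + 35 for each unit, where Pb is the price buyers pay.
Supply in terms of Pb becomes xs = -493 + 6(Pb + 35) = -283 + 6Pb. Setting this equal to demand: 1082 - 9Pb = -283 + 6Pb, so Pb = 91.
Sellers receive Ps = 91 + 35 = 126; x' = 1082 − 9·91 = 263.
Buyers' price falls by P* − Pb = 105 − 91 = 14; sellers' price rises by Ps − P* = 126 − 105 = 21.
So producers capture 21/35 = 0.6 of each unit of subsidy.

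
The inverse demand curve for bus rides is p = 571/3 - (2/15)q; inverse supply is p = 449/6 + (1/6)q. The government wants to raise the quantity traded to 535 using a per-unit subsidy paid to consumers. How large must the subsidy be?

Required subsidy s = 45 per unit

At q = 535, from the demand curve buyers pay pb = 571/3 − (2/15)·535 = 119; from the supply curve sellers need ps = 449/6 + (1/6)·535 = 164.
The subsidy must fill the gap: s = ps − pb = 164 − 119 = 45.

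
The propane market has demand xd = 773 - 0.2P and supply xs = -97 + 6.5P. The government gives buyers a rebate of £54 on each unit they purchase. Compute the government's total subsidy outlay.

Government cost = 2740662/67

Pre-subsidy: 773 - 0.2P = -97 + 6.5P gives P* = 8700/67, x* = 50051/67.
With the rebate, buyers effectively pay Pb = Ps − 54, where Ps is the price sellers receive.
Demand in terms of Ps becomes xd = 773 − 0.2(Ps − 54) = 783.8 - 0.2Ps. Setting this equal to supply: 783.8 - 0.2Ps = -97 + 6.5Ps, so Ps = 8808/67.
Buyers pay Pb = 8808/67 − 54 = 5190/67; x' = -97 + 6.5·(8808/67) = 50753/67.
Government outlay = subsidy × quantity = 54 × 50753/67 = 2740662/67.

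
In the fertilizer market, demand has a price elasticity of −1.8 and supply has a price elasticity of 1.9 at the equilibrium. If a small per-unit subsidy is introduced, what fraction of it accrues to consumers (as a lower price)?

For a small subsidy around the equilibrium, the benefit split depends on the relative slopes, which at a point are proportional to the elasticities.
Buyer share = εs/(εs + |εd|) = 1.9/(1.9 + 1.8) = 19/37; seller share = |εd|/(εs + |εd|) = 18/37.

Consumer share = 19/37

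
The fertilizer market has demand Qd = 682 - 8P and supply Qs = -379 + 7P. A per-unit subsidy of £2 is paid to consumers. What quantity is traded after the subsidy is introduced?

Q' = 123.6

Pre-subsidy: 682 - 8P = -379 + 7P gives P* = 1061/15, Q* = 1742/15.
With the rebate, buyers effectively pay Pb = Ps − 2, where Ps is the price sellers receive.
Demand in terms of Ps becomes Qd = 682 − 8(Ps − 2) = 698 - 8Ps. Setting this equal to supply: 698 - 8Ps = -379 + 7Ps, so Ps = 71.8.
Buyers pay Pb = 71.8 − 2 = 69.8; Q' = -379 + 7·71.8 = 123.6.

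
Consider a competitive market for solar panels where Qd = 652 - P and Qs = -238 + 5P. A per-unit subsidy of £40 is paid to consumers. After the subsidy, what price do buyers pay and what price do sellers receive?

Pre-subsidy: 652 - P = -238 + 5P gives P* = 445/3, Q* = 1511/3.
With the rebate, buyers effectively pay Pb = Ps − 40, where Ps is the price sellers receive.
Demand in terms of Ps becomes Qd = 652 − 1(Ps − 40) = 692 - Ps. Setting this equal to supply: 692 - Ps = -238 + 5Ps, so Ps = 155.
Buyers pay Pb = 155 − 40 = 115; Q' = -238 + 5·155 = 537.

Buyers pay £115; sellers receive £155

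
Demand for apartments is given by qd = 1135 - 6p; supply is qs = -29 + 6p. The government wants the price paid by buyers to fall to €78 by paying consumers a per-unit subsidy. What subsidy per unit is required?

Required subsidy s = €38 per unit

At a buyer price of 78, quantity demanded is 1135 − 6·78 = 667.
Sellers supply 667 only when they receive ps with -29 + 6·ps = 667, i.e. ps = 116.
s = ps − pb = 116 − 78 = 38.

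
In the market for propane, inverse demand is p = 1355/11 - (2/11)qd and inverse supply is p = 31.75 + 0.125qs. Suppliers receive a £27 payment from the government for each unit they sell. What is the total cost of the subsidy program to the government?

Pre-subsidy: 1355/11 - (2/11)q = 31.75 + 0.125q gives q* = 298 and p* = 69.
With the subsidy, sellers receive ps = pb + 27 for each unit, where pb is the price buyers pay.
On the curves, pb = 1355/11 - (2/11)q and ps = 31.75 + 0.125q; the wedge ps − pb = 27 gives 31.75 + 0.125q − (1355/11 - (2/11)q) = 27, so q' = 386.
Then pb = 1355/11 − (2/11)·386 = 53 and ps = 31.75 + 0.125·386 = 80.
Government outlay = subsidy × quantity = 27 × 386 = 10422.

Government cost = £10422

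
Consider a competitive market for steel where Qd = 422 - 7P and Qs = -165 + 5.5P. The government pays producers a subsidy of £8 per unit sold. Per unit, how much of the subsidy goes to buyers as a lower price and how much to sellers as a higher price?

Pre-subsidy: 422 - 7P = -165 + 5.5P gives P* = 46.96, Q* = 93.28.
With the subsidy, sellers receive Ps = Pb + 8 for each unit, where Pb is the price buyers pay.
Supply in terms of Pb becomes Qs = -165 + 5.5(Pb + 8) = -121 + 5.5Pb. Setting this equal to demand: 422 - 7Pb = -121 + 5.5Pb, so Pb = 43.44.
Sellers receive Ps = 43.44 + 8 = 51.44; Q' = 422 − 7·43.44 = 117.92.
Buyers' price falls by P* − Pb = 46.96 − 43.44 = 3.52; sellers' price rises by Ps − P* = 51.44 − 46.96 = 4.48.

Buyers gain £3.52 per unit; sellers gain £4.48 per unit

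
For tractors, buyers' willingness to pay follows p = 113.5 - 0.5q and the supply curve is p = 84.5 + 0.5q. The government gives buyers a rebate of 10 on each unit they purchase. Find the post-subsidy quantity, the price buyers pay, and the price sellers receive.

Pre-subsidy: 113.5 - 0.5q = 84.5 + 0.5q gives q* = 29 and p* = 99.
With the rebate, buyers effectively pay pb = ps − 10, where ps is the price sellers receive.
On the curves, pb = 113.5 - 0.5q and ps = 84.5 + 0.5q; the wedge ps − pb = 10 gives 84.5 + 0.5q − (113.5 - 0.5q) = 10, so q' = 39.
Then pb = 113.5 − 0.5·39 = 94 and ps = 84.5 + 0.5·39 = 104.

q' = 39; buyers pay 94; sellers receive 104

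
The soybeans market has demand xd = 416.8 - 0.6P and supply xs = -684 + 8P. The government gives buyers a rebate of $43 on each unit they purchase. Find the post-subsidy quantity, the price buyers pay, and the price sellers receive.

Pre-subsidy: 416.8 - 0.6P = -684 + 8P gives P* = 128, x* = 340.
With the rebate, buyers effectively pay Pb = Ps − 43, where Ps is the price sellers receive.
Demand in terms of Ps becomes xd = 416.8 − 0.6(Ps − 43) = 442.6 - 0.6Ps. Setting this equal to supply: 442.6 - 0.6Ps = -684 + 8Ps, so Ps = 131.
Buyers pay Pb = 131 − 43 = 88; x' = -684 + 8·131 = 364.

x' = 364; buyers pay $88; sellers receive $131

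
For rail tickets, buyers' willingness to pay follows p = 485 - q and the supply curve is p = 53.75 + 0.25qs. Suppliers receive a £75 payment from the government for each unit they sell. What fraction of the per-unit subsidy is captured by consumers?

Consumer share = 0.8

Pre-subsidy: 485 - q = 53.75 + 0.25q gives q* = 345 and p* = 140.
With the subsidy, sellers receive ps = pb + 75 for each unit, where pb is the price buyers pay.
On the curves, pb = 485 - q and ps = 53.75 + 0.25q; the wedge ps − pb = 75 gives 53.75 + 0.25q − (485 - q) = 75, so q' = 405.
Then pb = 485 − 1·405 = 80 and ps = 53.75 + 0.25·405 = 155.
Buyers' price falls by p* − pb = 140 − 80 = 60; sellers' price rises by ps − p* = 155 − 140 = 15.
So consumers capture 60/75 = 0.8 of each unit of subsidy.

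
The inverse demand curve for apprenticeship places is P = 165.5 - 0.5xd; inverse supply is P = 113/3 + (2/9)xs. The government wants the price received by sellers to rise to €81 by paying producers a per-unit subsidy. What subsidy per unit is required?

Required subsidy s = €13 per unit

At a seller price of 81, quantity supplied is -169.5 + 4.5·81 = 195.
Buyers absorb 195 only when they pay Pb = 165.5 − 0.5·195 = 68.
s = Ps − Pb = 81 − 68 = 13.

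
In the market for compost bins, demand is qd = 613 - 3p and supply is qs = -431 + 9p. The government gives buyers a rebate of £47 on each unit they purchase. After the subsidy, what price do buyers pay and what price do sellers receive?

Pre-subsidy: 613 - 3p = -431 + 9p gives p* = 87, q* = 352.
With the rebate, buyers effectively pay pb = ps − 47, where ps is the price sellers receive.
Demand in terms of ps becomes qd = 613 − 3(ps − 47) = 754 - 3ps. Setting this equal to supply: 754 - 3ps = -431 + 9ps, so ps = 98.75.
Buyers pay pb = 98.75 − 47 = 51.75; q' = -431 + 9·98.75 = 457.75.

Buyers pay £51.75; sellers receive £98.75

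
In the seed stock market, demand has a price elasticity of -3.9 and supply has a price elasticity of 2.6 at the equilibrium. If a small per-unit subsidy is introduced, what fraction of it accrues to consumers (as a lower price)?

Consumer share = 0.4

For a small subsidy around the equilibrium, the benefit split depends on the relative slopes, which at a point are proportional to the elasticities.
Buyer share = εs/(εs + |εd|) = 2.6/(2.6 + 3.9) = 0.4; seller share = |εd|/(εs + |εd|) = 0.6.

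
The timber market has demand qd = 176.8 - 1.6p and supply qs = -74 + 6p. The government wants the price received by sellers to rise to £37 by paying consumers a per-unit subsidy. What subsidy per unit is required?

Required subsidy s = £19 per unit

At a seller price of 37, quantity supplied is -74 + 6·37 = 148.
Buyers absorb 148 only when they pay pb with 176.8 − 1.6·pb = 148, i.e. pb = 18.
s = ps − pb = 37 − 18 = 19.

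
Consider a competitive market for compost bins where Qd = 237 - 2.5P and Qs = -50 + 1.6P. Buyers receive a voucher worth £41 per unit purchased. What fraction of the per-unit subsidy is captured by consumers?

Consumer share = 16/41

Pre-subsidy: 237 - 2.5P = -50 + 1.6P gives P* = 70, Q* = 62.
With the rebate, buyers effectively pay Pb = Ps − 41, where Ps is the price sellers receive.
Demand in terms of Ps becomes Qd = 237 − 2.5(Ps − 41) = 339.5 - 2.5Ps. Setting this equal to supply: 339.5 - 2.5Ps = -50 + 1.6Ps, so Ps = 95.
Buyers pay Pb = 95 − 41 = 54; Q' = -50 + 1.6·95 = 102.
Buyers' price falls by P* − Pb = 70 − 54 = 16; sellers' price rises by Ps − P* = 95 − 70 = 25.
So consumers capture 16/41 = 16/41 of each unit of subsidy.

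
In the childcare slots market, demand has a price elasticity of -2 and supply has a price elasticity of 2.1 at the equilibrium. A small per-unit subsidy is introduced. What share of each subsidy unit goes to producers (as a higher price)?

Producer share = 20/41

For a small subsidy around the equilibrium, the benefit split depends on the relative slopes, which at a point are proportional to the elasticities.
Buyer share = εs/(εs + |εd|) = 2.1/(2.1 + 2) = 21/41; seller share = |εd|/(εs + |εd|) = 20/41.
So producers capture 20/41 of the subsidy.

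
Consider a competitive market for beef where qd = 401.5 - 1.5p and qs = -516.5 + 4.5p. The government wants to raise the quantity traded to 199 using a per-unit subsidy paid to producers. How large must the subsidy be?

At q = 199, invert demand for the buyer price: pb = (401.5 − 199)/1.5 = 135; invert supply for the seller price: ps = (199 − (-516.5))/4.5 = 159.
The subsidy must fill the gap: s = ps − pb = 159 − 135 = 24.

Required subsidy s = 24 per unit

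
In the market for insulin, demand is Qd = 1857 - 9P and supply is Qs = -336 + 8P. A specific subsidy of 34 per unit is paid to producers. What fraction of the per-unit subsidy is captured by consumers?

Consumer share = 8/17

Pre-subsidy: 1857 - 9P = -336 + 8P gives P* = 129, Q* = 696.
With the subsidy, sellers receive Ps = Pb + 34 for each unit, where Pb is the price buyers pay.
Supply in terms of Pb becomes Qs = -336 + 8(Pb + 34) = -64 + 8Pb. Setting this equal to demand: 1857 - 9Pb = -64 + 8Pb, so Pb = 113.
Sellers receive Ps = 113 + 34 = 147; Q' = 1857 − 9·113 = 840.
Buyers' price falls by P* − Pb = 129 − 113 = 16; sellers' price rises by Ps − P* = 147 − 129 = 18.
So consumers capture 16/34 = 8/17 of each unit of subsidy.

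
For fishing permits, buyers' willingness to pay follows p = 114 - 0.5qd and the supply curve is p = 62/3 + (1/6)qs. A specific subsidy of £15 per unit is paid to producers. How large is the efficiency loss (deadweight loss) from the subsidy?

Deadweight loss = £168.75

Pre-subsidy: 114 - 0.5q = 62/3 + (1/6)q gives q* = 140 and p* = 44.
With the subsidy, sellers receive ps = pb + 15 for each unit, where pb is the price buyers pay.
On the curves, pb = 114 - 0.5q and ps = 62/3 + (1/6)q; the wedge ps − pb = 15 gives 62/3 + (1/6)q − (114 - 0.5q) = 15, so q' = 162.5.
Then pb = 114 − 0.5·162.5 = 32.75 and ps = 62/3 + (1/6)·162.5 = 47.75.
The subsidy expands output by 162.5 − 140 = 22.5 past the efficient level; on those units the gap between marginal cost and willingness to pay runs from 0 up to 15.
DWL = ½ × 15 × 22.5 = 168.75.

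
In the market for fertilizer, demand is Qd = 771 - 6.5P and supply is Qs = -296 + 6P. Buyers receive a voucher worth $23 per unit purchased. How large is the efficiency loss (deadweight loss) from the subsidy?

Deadweight loss = $825.24

Pre-subsidy: 771 - 6.5P = -296 + 6P gives P* = 85.36, Q* = 216.16.
With the rebate, buyers effectively pay Pb = Ps − 23, where Ps is the price sellers receive.
Demand in terms of Ps becomes Qd = 771 − 6.5(Ps − 23) = 920.5 - 6.5Ps. Setting this equal to supply: 920.5 - 6.5Ps = -296 + 6Ps, so Ps = 97.32.
Buyers pay Pb = 97.32 − 23 = 74.32; Q' = -296 + 6·97.32 = 287.92.
The subsidy expands output by 287.92 − 216.16 = 71.76 past the efficient level; on those units the gap between marginal cost and willingness to pay runs from 0 up to 23.
DWL = ½ × 23 × 71.76 = 825.24.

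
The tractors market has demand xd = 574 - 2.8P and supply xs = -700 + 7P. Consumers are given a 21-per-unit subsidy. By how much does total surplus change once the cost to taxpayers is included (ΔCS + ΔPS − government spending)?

Net change in total surplus = -441

Pre-subsidy: 574 - 2.8P = -700 + 7P gives P* = 130, x* = 210.
With the rebate, buyers effectively pay Pb = Ps − 21, where Ps is the price sellers receive.
Demand in terms of Ps becomes xd = 574 − 2.8(Ps − 21) = 632.8 - 2.8Ps. Setting this equal to supply: 632.8 - 2.8Ps = -700 + 7Ps, so Ps = 136.
Buyers pay Pb = 136 − 21 = 115; x' = -700 + 7·136 = 252.
ΔCS = ½(210 + 252)(130 − 115) = 3465; ΔPS = ½(210 + 252)(136 − 130) = 1386.
Government spending = 21 × 252 = 5292.
Net change = 3465 + 1386 − 5292 = -441. The loss equals the DWL triangle ½·21·42.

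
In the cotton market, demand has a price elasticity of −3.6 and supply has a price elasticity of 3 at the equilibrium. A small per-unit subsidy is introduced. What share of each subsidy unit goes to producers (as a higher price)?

Producer share = 6/11

For a small subsidy around the equilibrium, the benefit split depends on the relative slopes, which at a point are proportional to the elasticities.
Buyer share = εs/(εs + |εd|) = 3/(3 + 3.6) = 5/11; seller share = |εd|/(εs + |εd|) = 6/11.
So producers capture 6/11 of the subsidy.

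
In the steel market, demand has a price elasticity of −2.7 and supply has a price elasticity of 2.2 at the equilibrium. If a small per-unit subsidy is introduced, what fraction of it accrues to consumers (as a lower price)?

Consumer share = 22/49

For a small subsidy around the equilibrium, the benefit split depends on the relative slopes, which at a point are proportional to the elasticities.
Buyer share = εs/(εs + |εd|) = 2.2/(2.2 + 2.7) = 22/49; seller share = |εd|/(εs + |εd|) = 27/49.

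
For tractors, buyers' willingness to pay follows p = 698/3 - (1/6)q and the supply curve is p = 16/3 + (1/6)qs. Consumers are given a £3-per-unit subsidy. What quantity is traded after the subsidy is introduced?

q' = 691

Pre-subsidy: 698/3 - (1/6)q = 16/3 + (1/6)q gives q* = 682 and p* = 119.
With the rebate, buyers effectively pay pb = ps − 3, where ps is the price sellers receive.
On the curves, pb = 698/3 - (1/6)q and ps = 16/3 + (1/6)q; the wedge ps − pb = 3 gives 16/3 + (1/6)q − (698/3 - (1/6)q) = 3, so q' = 691.
Then pb = 698/3 − (1/6)·691 = 117.5 and ps = 16/3 + (1/6)·691 = 120.5.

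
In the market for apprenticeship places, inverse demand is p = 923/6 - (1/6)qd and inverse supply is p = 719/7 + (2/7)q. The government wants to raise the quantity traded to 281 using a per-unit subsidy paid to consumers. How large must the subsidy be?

At q = 281, from the demand curve buyers pay pb = 923/6 − (1/6)·281 = 107; from the supply curve sellers need ps = 719/7 + (2/7)·281 = 183.
The subsidy must fill the gap: s = ps − pb = 183 − 107 = 76.

Required subsidy s = 76 per unit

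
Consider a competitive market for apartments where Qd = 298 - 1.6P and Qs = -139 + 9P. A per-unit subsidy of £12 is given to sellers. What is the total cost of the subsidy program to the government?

Pre-subsidy: 298 - 1.6P = -139 + 9P gives P* = 2185/53, Q* = 12298/53.
With the subsidy, sellers receive Ps = Pb + 12 for each unit, where Pb is the price buyers pay.
Supply in terms of Pb becomes Qs = -139 + 9(Pb + 12) = -31 + 9Pb. Setting this equal to demand: 298 - 1.6Pb = -31 + 9Pb, so Pb = 1645/53.
Sellers receive Ps = 1645/53 + 12 = 2281/53; Q' = 298 − 1.6·(1645/53) = 13162/53.
Government outlay = subsidy × quantity = 12 × 13162/53 = 157944/53.

Government cost = 157944/53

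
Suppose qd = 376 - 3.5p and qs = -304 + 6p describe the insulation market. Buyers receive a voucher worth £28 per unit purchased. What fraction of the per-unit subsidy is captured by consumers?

Pre-subsidy: 376 - 3.5p = -304 + 6p gives p* = 1360/19, q* = 2384/19.
With the rebate, buyers effectively pay pb = ps − 28, where ps is the price sellers receive.
Demand in terms of ps becomes qd = 376 − 3.5(ps − 28) = 474 - 3.5ps. Setting this equal to supply: 474 - 3.5ps = -304 + 6ps, so ps = 1556/19.
Buyers pay pb = 1556/19 − 28 = 1024/19; q' = -304 + 6·(1556/19) = 3560/19.
Buyers' price falls by p* − pb = 1360/19 − 1024/19 = 336/19; sellers' price rises by ps − p* = 1556/19 − 1360/19 = 196/19.
So consumers capture (336/19)/28 = 12/19 of each unit of subsidy.

Consumer share = 12/19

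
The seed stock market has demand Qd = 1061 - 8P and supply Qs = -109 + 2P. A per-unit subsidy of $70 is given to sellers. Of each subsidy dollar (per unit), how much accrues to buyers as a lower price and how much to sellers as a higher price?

Buyers gain $14 per unit; sellers gain $56 per unit

Pre-subsidy: 1061 - 8P = -109 + 2P gives P* = 117, Q* = 125.
With the subsidy, sellers receive Ps = Pb + 70 for each unit, where Pb is the price buyers pay.
Supply in terms of Pb becomes Qs = -109 + 2(Pb + 70) = 31 + 2Pb. Setting this equal to demand: 1061 - 8Pb = 31 + 2Pb, so Pb = 103.
Sellers receive Ps = 103 + 70 = 173; Q' = 1061 − 8·103 = 237.
Buyers' price falls by P* − Pb = 117 − 103 = 14; sellers' price rises by Ps − P* = 173 − 117 = 56.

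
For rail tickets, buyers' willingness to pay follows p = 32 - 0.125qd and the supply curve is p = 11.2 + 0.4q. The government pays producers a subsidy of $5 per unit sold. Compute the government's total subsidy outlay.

Pre-subsidy: 32 - 0.125q = 11.2 + 0.4q gives q* = 832/21 and p* = 568/21.
With the subsidy, sellers receive ps = pb + 5 for each unit, where pb is the price buyers pay.
On the curves, pb = 32 - 0.125q and ps = 11.2 + 0.4q; the wedge ps − pb = 5 gives 11.2 + 0.4q − (32 - 0.125q) = 5, so q' = 344/7.
Then pb = 32 − 0.125·(344/7) = 181/7 and ps = 11.2 + 0.4·(344/7) = 216/7.
Government outlay = subsidy × quantity = 5 × 344/7 = 1720/7.

Government cost = 1720/7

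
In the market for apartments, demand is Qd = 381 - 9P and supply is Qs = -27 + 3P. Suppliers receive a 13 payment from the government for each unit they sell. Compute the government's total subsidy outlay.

Pre-subsidy: 381 - 9P = -27 + 3P gives P* = 34, Q* = 75.
With the subsidy, sellers receive Ps = Pb + 13 for each unit, where Pb is the price buyers pay.
Supply in terms of Pb becomes Qs = -27 + 3(Pb + 13) = 12 + 3Pb. Setting this equal to demand: 381 - 9Pb = 12 + 3Pb, so Pb = 30.75.
Sellers receive Ps = 30.75 + 13 = 43.75; Q' = 381 − 9·30.75 = 104.25.
Government outlay = subsidy × quantity = 13 × 104.25 = 1355.25.

Government cost = 1355.25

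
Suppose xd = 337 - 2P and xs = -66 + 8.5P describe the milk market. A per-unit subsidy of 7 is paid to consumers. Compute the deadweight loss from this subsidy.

Deadweight loss = 119/3

Pre-subsidy: 337 - 2P = -66 + 8.5P gives P* = 806/21, x* = 5465/21.
With the rebate, buyers effectively pay Pb = Ps − 7, where Ps is the price sellers receive.
Demand in terms of Ps becomes xd = 337 − 2(Ps − 7) = 351 - 2Ps. Setting this equal to supply: 351 - 2Ps = -66 + 8.5Ps, so Ps = 278/7.
Buyers pay Pb = 278/7 − 7 = 229/7; x' = -66 + 8.5·(278/7) = 1901/7.
The subsidy expands output by 1901/7 − 5465/21 = 34/3 past the efficient level; on those units the gap between marginal cost and willingness to pay runs from 0 up to 7.
DWL = ½ × 7 × 34/3 = 119/3.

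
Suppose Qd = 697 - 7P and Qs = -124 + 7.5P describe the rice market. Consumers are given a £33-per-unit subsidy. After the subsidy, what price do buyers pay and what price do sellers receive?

Pre-subsidy: 697 - 7P = -124 + 7.5P gives P* = 1642/29, Q* = 8719/29.
With the rebate, buyers effectively pay Pb = Ps − 33, where Ps is the price sellers receive.
Demand in terms of Ps becomes Qd = 697 − 7(Ps − 33) = 928 - 7Ps. Setting this equal to supply: 928 - 7Ps = -124 + 7.5Ps, so Ps = 2104/29.
Buyers pay Pb = 2104/29 − 33 = 1147/29; Q' = -124 + 7.5·(2104/29) = 12184/29.

Buyers pay 1147/29; sellers receive 2104/29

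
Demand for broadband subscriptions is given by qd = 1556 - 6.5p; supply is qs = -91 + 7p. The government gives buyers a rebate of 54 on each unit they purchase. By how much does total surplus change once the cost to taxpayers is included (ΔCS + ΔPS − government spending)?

Pre-subsidy: 1556 - 6.5p = -91 + 7p gives p* = 122, q* = 763.
With the rebate, buyers effectively pay pb = ps − 54, where ps is the price sellers receive.
Demand in terms of ps becomes qd = 1556 − 6.5(ps − 54) = 1907 - 6.5ps. Setting this equal to supply: 1907 - 6.5ps = -91 + 7ps, so ps = 148.
Buyers pay pb = 148 − 54 = 94; q' = -91 + 7·148 = 945.
ΔCS = ½(763 + 945)(122 − 94) = 23912; ΔPS = ½(763 + 945)(148 − 122) = 22204.
Government spending = 54 × 945 = 51030.
Net change = 23912 + 22204 − 51030 = -4914. The loss equals the DWL triangle ½·54·182.

Net change in total surplus = -4914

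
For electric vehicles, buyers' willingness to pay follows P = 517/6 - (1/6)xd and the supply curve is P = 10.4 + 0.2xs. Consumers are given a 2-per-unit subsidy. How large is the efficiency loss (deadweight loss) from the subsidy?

Pre-subsidy: 517/6 - (1/6)x = 10.4 + 0.2x gives x* = 2273/11 and P* = 569/11.
With the rebate, buyers effectively pay Pb = Ps − 2, where Ps is the price sellers receive.
On the curves, Pb = 517/6 - (1/6)x and Ps = 10.4 + 0.2x; the wedge Ps − Pb = 2 gives 10.4 + 0.2x − (517/6 - (1/6)x) = 2, so x' = 2333/11.
Then Pb = 517/6 − (1/6)·(2333/11) = 559/11 and Ps = 10.4 + 0.2·(2333/11) = 581/11.
The subsidy expands output by 2333/11 − 2273/11 = 60/11 past the efficient level; on those units the gap between marginal cost and willingness to pay runs from 0 up to 2.
DWL = ½ × 2 × 60/11 = 60/11.

Deadweight loss = 60/11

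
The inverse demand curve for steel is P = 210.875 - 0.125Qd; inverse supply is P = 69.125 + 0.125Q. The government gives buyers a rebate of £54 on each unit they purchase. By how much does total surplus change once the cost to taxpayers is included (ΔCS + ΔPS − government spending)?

Pre-subsidy: 210.875 - 0.125Q = 69.125 + 0.125Q gives Q* = 567 and P* = 140.
With the rebate, buyers effectively pay Pb = Ps − 54, where Ps is the price sellers receive.
On the curves, Pb = 210.875 - 0.125Q and Ps = 69.125 + 0.125Q; the wedge Ps − Pb = 54 gives 69.125 + 0.125Q − (210.875 - 0.125Q) = 54, so Q' = 783.
Then Pb = 210.875 − 0.125·783 = 113 and Ps = 69.125 + 0.125·783 = 167.
ΔCS = ½(567 + 783)(140 − 113) = 18225; ΔPS = ½(567 + 783)(167 − 140) = 18225.
Government spending = 54 × 783 = 42282.
Net change = 18225 + 18225 − 42282 = -5832. The loss equals the DWL triangle ½·54·216.

Net change in total surplus = -£5832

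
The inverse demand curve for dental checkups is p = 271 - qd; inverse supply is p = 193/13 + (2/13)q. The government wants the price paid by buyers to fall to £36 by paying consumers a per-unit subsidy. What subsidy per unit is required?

At a buyer price of 36, quantity demanded is 271 − 1·36 = 235.
Sellers supply 235 only when they receive ps = 193/13 + (2/13)·235 = 51.
s = ps − pb = 51 − 36 = 15.

Required subsidy s = £15 per unit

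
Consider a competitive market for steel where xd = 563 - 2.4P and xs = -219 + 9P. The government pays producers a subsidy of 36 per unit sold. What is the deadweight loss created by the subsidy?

Deadweight loss = 23328/19

Pre-subsidy: 563 - 2.4P = -219 + 9P gives P* = 3910/57, x* = 7569/19.
With the subsidy, sellers receive Ps = Pb + 36 for each unit, where Pb is the price buyers pay.
Supply in terms of Pb becomes xs = -219 + 9(Pb + 36) = 105 + 9Pb. Setting this equal to demand: 563 - 2.4Pb = 105 + 9Pb, so Pb = 2290/57.
Sellers receive Ps = 2290/57 + 36 = 4342/57; x' = 563 − 2.4·(2290/57) = 8865/19.
The subsidy expands output by 8865/19 − 7569/19 = 1296/19 past the efficient level; on those units the gap between marginal cost and willingness to pay runs from 0 up to 36.
DWL = ½ × 36 × 1296/19 = 23328/19.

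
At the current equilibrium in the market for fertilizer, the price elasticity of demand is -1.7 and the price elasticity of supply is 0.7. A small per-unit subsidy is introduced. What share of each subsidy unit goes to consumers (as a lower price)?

For a small subsidy around the equilibrium, the benefit split depends on the relative slopes, which at a point are proportional to the elasticities.
Buyer share = εs/(εs + |εd|) = 0.7/(0.7 + 1.7) = 7/24; seller share = |εd|/(εs + |εd|) = 17/24.

Consumer share = 7/24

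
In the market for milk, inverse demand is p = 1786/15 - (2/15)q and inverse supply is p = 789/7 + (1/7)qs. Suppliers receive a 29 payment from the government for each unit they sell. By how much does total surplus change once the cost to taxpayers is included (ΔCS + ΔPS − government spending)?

Net change in total surplus = -1522.5

Pre-subsidy: 1786/15 - (2/15)q = 789/7 + (1/7)q gives q* = 23 and p* = 116.
With the subsidy, sellers receive ps = pb + 29 for each unit, where pb is the price buyers pay.
On the curves, pb = 1786/15 - (2/15)q and ps = 789/7 + (1/7)q; the wedge ps − pb = 29 gives 789/7 + (1/7)q − (1786/15 - (2/15)q) = 29, so q' = 128.
Then pb = 1786/15 − (2/15)·128 = 102 and ps = 789/7 + (1/7)·128 = 131.
ΔCS = ½(23 + 128)(116 − 102) = 1057; ΔPS = ½(23 + 128)(131 − 116) = 1132.5.
Government spending = 29 × 128 = 3712.
Net change = 1057 + 1132.5 − 3712 = -1522.5. The loss equals the DWL triangle ½·29·105.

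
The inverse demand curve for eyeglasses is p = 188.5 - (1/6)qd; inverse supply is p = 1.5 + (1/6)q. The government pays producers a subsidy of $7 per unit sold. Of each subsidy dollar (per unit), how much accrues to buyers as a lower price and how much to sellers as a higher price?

Pre-subsidy: 188.5 - (1/6)q = 1.5 + (1/6)q gives q* = 561 and p* = 95.
With the subsidy, sellers receive ps = pb + 7 for each unit, where pb is the price buyers pay.
On the curves, pb = 188.5 - (1/6)q and ps = 1.5 + (1/6)q; the wedge ps − pb = 7 gives 1.5 + (1/6)q − (188.5 - (1/6)q) = 7, so q' = 582.
Then pb = 188.5 − (1/6)·582 = 91.5 and ps = 1.5 + (1/6)·582 = 98.5.
Buyers' price falls by p* − pb = 95 − 91.5 = 3.5; sellers' price rises by ps − p* = 98.5 − 95 = 3.5.

Buyers gain $3.5 per unit; sellers gain $3.5 per unit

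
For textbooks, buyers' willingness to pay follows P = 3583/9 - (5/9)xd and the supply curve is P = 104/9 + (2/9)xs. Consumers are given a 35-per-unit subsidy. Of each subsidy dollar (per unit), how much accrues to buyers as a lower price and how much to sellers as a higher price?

Buyers gain 25 per unit; sellers gain 10 per unit

Pre-subsidy: 3583/9 - (5/9)x = 104/9 + (2/9)x gives x* = 497 and P* = 122.
With the rebate, buyers effectively pay Pb = Ps − 35, where Ps is the price sellers receive.
On the curves, Pb = 3583/9 - (5/9)x and Ps = 104/9 + (2/9)x; the wedge Ps − Pb = 35 gives 104/9 + (2/9)x − (3583/9 - (5/9)x) = 35, so x' = 542.
Then Pb = 3583/9 − (5/9)·542 = 97 and Ps = 104/9 + (2/9)·542 = 132.
Buyers' price falls by P* − Pb = 122 − 97 = 25; sellers' price rises by Ps − P* = 132 − 122 = 10.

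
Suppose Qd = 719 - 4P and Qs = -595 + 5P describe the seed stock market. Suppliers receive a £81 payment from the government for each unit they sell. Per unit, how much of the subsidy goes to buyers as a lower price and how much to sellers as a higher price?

Buyers gain £45 per unit; sellers gain £36 per unit

Pre-subsidy: 719 - 4P = -595 + 5P gives P* = 146, Q* = 135.
With the subsidy, sellers receive Ps = Pb + 81 for each unit, where Pb is the price buyers pay.
Supply in terms of Pb becomes Qs = -595 + 5(Pb + 81) = -190 + 5Pb. Setting this equal to demand: 719 - 4Pb = -190 + 5Pb, so Pb = 101.
Sellers receive Ps = 101 + 81 = 182; Q' = 719 − 4·101 = 315.
Buyers' price falls by P* − Pb = 146 − 101 = 45; sellers' price rises by Ps − P* = 182 − 146 = 36.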